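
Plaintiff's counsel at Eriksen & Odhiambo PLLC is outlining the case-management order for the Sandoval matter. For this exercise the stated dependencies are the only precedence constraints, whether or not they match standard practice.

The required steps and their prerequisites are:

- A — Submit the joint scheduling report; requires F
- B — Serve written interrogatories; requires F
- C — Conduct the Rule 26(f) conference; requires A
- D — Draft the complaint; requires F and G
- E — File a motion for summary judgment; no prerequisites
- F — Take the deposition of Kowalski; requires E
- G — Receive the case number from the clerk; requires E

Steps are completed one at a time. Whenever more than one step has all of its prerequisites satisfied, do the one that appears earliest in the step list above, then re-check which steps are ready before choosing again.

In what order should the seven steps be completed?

E, F, A, B, C, G, D

E has no prerequisites → E first.
Now F and G have their prerequisites met. F is listed earlier, so F next.
Now A, B and G have their prerequisites met. A is listed earlier, so A next.
Now B, C and G have their prerequisites met. B is listed earlier, so B next.
Now C and G have their prerequisites met. C is listed earlier, so C next.
G needed E, now all done → G.
Next only D has its prerequisites met → D.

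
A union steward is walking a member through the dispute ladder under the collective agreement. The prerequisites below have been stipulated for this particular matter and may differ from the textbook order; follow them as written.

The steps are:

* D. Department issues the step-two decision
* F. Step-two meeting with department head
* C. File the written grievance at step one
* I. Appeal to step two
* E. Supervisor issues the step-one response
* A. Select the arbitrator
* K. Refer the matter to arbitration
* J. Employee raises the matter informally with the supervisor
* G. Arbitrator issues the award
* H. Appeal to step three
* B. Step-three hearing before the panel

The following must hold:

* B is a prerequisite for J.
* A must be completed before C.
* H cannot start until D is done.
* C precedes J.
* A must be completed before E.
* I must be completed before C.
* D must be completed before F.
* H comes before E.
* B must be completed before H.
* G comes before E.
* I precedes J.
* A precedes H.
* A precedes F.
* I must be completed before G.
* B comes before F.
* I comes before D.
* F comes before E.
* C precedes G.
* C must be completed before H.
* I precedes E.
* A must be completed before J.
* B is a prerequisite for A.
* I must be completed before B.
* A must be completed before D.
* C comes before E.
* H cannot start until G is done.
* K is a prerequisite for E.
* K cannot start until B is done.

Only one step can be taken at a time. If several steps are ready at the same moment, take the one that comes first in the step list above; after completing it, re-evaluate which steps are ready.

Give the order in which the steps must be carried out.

I, B, A, D, F, C, K, J, G, H, E

I has no prerequisites → I first.
B needed I, now all done → B.
A and K are both available; A is listed earlier → A.
D and C now also ready, so the ready set is {D, C, K}; D is listed earlier → D.
F, C and K are all available; F is listed earlier → F.
C and K are both available; C is listed earlier → C.
J and G now also ready, so the ready set is {K, J, G}; K is listed earlier → K.
Ready: J and G. J is listed earlier → J.
G is the only step now ready → G.
H needed D, C, A, G and B, now all done → H.
Next only E has its prerequisites met → E.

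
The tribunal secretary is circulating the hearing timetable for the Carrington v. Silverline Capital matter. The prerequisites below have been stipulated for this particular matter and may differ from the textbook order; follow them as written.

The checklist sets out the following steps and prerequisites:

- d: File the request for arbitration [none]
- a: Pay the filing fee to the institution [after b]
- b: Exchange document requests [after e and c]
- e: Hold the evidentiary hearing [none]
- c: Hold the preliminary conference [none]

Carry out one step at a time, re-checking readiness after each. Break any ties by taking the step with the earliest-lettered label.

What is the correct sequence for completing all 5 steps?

c → d → e → b → a

Nothing is required for c, d and e. c has the earlier label → c first.
Now d and e have their prerequisites met. d has the earlier label, so d next.
e is the only step now ready → e.
b needed c and e, now all done → b.
Next only a has its prerequisites met → a.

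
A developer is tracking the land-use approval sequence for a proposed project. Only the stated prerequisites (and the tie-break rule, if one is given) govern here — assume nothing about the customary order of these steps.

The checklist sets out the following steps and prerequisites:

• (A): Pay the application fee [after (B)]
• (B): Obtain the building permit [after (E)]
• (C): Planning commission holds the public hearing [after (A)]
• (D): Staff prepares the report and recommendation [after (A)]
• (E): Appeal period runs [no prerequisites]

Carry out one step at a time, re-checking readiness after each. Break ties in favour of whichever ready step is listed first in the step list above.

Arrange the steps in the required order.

(E) (B) (A) (C) (D)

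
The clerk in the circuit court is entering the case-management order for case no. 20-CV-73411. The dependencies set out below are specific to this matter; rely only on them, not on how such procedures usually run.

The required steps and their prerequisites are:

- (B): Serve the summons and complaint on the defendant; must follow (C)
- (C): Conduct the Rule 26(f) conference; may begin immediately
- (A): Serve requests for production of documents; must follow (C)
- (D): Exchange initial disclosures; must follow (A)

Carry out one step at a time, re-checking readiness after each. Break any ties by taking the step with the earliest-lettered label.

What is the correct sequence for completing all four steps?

(C) → (A) → (B) → (D)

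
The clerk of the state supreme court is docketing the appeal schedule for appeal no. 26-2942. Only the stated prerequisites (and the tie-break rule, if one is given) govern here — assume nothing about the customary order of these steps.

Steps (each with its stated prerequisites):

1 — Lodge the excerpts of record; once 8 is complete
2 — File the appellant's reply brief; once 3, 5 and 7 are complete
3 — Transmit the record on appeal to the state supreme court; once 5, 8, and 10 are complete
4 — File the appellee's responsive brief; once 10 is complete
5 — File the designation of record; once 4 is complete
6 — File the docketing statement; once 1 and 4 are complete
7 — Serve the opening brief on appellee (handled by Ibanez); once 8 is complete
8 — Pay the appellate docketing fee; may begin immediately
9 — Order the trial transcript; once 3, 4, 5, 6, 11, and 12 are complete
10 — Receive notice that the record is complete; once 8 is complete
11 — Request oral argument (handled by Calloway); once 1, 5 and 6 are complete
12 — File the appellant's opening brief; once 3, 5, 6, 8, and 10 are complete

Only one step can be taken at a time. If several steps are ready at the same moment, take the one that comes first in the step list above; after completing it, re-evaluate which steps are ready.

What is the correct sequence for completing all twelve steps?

8 1 7 10 4 5 3 2 6 11 12 9

8 has no prerequisites → 8 first.
1, 7 and 10 are all available; 1 is listed earlier → 1.
7 and 10 are both available; 7 is listed earlier → 7.
10 needed 8, now all done → 10.
4 needed 10, now all done → 4.
Now 5 and 6 have their prerequisites met. 5 is listed earlier, so 5 next.
Now 3 and 6 have their prerequisites met. 3 is listed earlier, so 3 next.
Ready: 2 and 6. 2 is listed earlier → 2.
6 needed 1 and 4, now all done → 6.
Now 11 and 12 have their prerequisites met. 11 is listed earlier, so 11 next.
12 is the only step now ready → 12.
That leaves 9 as the only ready step → 9.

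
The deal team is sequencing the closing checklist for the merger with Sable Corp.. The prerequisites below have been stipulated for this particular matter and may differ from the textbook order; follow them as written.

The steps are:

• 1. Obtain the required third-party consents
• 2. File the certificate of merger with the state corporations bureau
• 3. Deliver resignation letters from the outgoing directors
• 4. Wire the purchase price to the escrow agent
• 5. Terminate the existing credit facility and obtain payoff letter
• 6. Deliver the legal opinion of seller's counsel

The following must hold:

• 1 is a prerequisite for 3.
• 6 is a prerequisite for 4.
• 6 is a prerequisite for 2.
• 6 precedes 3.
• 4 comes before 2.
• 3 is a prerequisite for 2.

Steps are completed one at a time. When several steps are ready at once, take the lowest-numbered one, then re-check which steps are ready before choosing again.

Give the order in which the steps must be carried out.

1, 5, 6, 3, 4, 2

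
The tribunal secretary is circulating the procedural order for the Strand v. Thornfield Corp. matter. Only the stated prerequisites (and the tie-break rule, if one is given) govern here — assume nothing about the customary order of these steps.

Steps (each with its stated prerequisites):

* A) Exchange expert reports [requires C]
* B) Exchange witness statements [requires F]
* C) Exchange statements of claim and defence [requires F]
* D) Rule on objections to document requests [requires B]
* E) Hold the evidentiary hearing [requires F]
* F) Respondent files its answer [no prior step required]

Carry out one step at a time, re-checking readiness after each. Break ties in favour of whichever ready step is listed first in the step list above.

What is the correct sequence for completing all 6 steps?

F is the only step with nothing outstanding, so it goes first.
Now B, C and E have their prerequisites met. B is listed earlier, so B next.
D now also ready, so the ready set is {C, D, E}; C is listed earlier → C.
Ready: A, D and E. A is listed earlier → A.
Ready: D and E. D is listed earlier → D.
E needed F, now all done → E.

F, B, C, A, D, E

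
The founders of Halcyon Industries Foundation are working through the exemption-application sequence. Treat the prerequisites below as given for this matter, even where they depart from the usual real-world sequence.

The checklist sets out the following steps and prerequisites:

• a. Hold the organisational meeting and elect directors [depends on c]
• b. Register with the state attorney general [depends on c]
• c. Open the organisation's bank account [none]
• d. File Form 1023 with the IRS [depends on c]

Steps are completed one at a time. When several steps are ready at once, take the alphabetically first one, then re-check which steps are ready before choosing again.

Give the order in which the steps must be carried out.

c has no prerequisites → c first.
Ready: a, b and d. a has the earlier label → a.
Ready: b and d. b has the earlier label → b.
d needed c, now all done → d.

c → a → b → d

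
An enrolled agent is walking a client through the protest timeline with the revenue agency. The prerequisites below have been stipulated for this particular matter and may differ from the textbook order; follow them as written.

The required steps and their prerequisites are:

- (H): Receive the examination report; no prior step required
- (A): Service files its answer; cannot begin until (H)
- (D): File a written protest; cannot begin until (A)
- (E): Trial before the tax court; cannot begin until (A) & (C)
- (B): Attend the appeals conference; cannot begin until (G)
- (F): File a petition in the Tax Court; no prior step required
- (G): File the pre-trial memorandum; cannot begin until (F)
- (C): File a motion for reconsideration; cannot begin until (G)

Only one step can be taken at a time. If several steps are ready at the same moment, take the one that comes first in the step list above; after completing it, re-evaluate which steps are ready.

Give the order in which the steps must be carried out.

(H) → (A) → (D) → (F) → (G) → (B) → (C) → (E)

Nothing is required for (H) and (F). (H) is listed earlier → (H) first.
Ready: (A) and (F). (A) is listed earlier → (A).
(D) now also ready, so the ready set is {(D), (F)}; (D) is listed earlier → (D).
(F) is the only step now ready → (F).
Next only (G) has its prerequisites met → (G).
Ready: (B) and (C). (B) is listed earlier → (B).
(C) needed (G), now all done → (C).
Next only (E) has its prerequisites met → (E).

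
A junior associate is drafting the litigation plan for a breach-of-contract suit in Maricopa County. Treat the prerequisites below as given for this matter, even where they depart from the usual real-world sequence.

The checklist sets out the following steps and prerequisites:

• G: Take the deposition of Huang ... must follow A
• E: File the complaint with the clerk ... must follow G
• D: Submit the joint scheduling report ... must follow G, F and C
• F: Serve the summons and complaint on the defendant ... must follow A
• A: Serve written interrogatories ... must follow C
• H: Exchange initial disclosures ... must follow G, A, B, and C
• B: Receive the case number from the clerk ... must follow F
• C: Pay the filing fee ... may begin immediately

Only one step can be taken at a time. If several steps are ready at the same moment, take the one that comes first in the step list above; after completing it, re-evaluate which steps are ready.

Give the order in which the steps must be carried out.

C → A → G → E → F → D → B → H

C has no prerequisites → C first.
A needed C, now all done → A.
G and F are both available; G is listed earlier → G.
E and F are both available; E is listed earlier → E.
Next only F has its prerequisites met → F.
D and B are both available; D is listed earlier → D.
B needed F, now all done → B.
H needed G, A, B and C, now all done → H.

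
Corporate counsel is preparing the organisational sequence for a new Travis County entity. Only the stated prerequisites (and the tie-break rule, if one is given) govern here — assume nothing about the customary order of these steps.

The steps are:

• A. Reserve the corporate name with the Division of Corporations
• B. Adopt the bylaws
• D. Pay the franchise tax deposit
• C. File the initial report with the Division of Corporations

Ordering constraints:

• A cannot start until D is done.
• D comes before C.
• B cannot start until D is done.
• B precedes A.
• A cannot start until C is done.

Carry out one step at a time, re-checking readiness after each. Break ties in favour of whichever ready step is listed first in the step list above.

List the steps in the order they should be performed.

D is the only step with nothing outstanding, so it goes first.
B and C are both available; B is listed earlier → B.
C needed D, now all done → C.
A needed B, D and C, now all done → A.

D, B, C, A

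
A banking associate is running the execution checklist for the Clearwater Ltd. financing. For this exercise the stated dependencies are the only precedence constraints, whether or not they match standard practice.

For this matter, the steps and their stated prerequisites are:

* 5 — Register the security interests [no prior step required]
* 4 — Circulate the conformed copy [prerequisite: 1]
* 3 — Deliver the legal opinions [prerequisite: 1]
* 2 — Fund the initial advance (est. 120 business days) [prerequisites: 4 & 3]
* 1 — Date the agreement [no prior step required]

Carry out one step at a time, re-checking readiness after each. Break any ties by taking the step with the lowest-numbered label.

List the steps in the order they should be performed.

1, 3, 4, 2, 5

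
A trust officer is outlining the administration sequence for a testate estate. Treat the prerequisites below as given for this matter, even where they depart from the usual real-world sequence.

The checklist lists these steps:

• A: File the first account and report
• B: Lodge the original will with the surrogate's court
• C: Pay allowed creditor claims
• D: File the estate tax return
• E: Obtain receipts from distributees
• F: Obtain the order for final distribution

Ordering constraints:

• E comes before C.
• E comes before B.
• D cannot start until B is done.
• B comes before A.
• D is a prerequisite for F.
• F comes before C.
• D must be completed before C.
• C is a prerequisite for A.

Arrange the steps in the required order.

Only E has no prerequisites, so it is first.
That leaves B as the only ready step → B.
That leaves D as the only ready step → D.
Next only F has its prerequisites met → F.
C is the only step now ready → C.
A needed B and C, now all done → A.

E B D F C A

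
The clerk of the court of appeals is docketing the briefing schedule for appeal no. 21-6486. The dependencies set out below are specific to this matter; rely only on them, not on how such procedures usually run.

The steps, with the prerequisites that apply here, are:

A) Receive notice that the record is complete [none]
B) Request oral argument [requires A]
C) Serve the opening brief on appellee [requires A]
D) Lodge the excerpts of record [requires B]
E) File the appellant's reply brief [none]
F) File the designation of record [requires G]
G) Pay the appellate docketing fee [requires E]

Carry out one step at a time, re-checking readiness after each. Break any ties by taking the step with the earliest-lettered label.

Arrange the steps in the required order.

A → B → C → D → E → G → F

Nothing is required for A and E. A has the earlier label → A first.
Ready: B, C and E. B has the earlier label → B.
D now also ready, so the ready set is {C, D, E}; C has the earlier label → C.
Ready: D and E. D has the earlier label → D.
E is the only step now ready → E.
G needed E, now all done → G.
That leaves F as the only ready step → F.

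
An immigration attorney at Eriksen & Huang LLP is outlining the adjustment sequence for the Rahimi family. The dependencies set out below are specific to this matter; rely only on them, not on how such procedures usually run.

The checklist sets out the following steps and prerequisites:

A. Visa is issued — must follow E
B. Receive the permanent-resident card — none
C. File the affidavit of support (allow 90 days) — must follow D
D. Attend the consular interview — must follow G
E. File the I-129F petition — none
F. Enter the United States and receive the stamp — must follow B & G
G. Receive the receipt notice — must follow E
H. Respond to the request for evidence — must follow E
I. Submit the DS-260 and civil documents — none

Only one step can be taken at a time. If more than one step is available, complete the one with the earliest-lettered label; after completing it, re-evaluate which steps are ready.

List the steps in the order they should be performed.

Nothing is required for B, E and I. B has the earlier label → B first.
E and I are both available; E has the earlier label → E.
A, G and H now also ready, so the ready set is {A, G, H, I}; A has the earlier label → A.
Now G, H and I have their prerequisites met. G has the earlier label, so G next.
D and F now also ready, so the ready set is {D, F, H, I}; D has the earlier label → D.
C now also ready, so the ready set is {C, F, H, I}; C has the earlier label → C.
Ready: F, H and I. F has the earlier label → F.
H and I are both available; H has the earlier label → H.
That leaves I as the only ready step → I.

B, E, A, G, D, C, F, H, I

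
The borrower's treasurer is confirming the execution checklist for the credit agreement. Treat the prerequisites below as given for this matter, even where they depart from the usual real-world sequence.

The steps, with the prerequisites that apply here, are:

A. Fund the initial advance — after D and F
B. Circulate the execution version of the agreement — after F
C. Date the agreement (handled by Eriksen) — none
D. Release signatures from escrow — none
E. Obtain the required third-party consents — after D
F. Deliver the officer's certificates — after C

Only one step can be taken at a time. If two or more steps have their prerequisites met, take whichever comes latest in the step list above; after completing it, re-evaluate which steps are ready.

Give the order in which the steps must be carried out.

Nothing is required for D and C. D is listed later → D first.
Now E and C have their prerequisites met. E is listed later, so E next.
That leaves C as the only ready step → C.
F needed C, now all done → F.
Now B and A have their prerequisites met. B is listed later, so B next.
A needed F and D, now all done → A.

D E C F B A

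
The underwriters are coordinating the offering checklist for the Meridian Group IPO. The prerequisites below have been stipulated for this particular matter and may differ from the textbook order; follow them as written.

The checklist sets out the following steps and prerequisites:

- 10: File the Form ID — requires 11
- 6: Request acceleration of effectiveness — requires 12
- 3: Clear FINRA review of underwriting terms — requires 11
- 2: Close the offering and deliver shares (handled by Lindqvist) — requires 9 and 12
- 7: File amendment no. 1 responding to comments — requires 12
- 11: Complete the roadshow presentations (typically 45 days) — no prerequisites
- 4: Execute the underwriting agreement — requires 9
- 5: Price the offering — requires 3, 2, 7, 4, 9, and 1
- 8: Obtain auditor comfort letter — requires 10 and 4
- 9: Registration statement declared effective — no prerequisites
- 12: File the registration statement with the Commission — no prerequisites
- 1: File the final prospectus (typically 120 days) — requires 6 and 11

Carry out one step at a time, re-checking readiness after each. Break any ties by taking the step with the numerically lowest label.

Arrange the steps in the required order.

Nothing is required for 9, 11 and 12. 9 has the earlier label → 9 first.
Ready: 4, 11 and 12. 4 has the earlier label → 4.
Ready: 11 and 12. 11 has the earlier label → 11.
Ready: 3, 10 and 12. 3 has the earlier label → 3.
10 and 12 are both available; 10 has the earlier label → 10.
8 now also ready, so the ready set is {8, 12}; 8 has the earlier label → 8.
That leaves 12 as the only ready step → 12.
2, 6 and 7 are all available; 2 has the earlier label → 2.
Ready: 6 and 7. 6 has the earlier label → 6.
1 now also ready, so the ready set is {1, 7}; 1 has the earlier label → 1.
That leaves 7 as the only ready step → 7.
That leaves 5 as the only ready step → 5.

9 4 11 3 10 8 12 2 6 1 7 5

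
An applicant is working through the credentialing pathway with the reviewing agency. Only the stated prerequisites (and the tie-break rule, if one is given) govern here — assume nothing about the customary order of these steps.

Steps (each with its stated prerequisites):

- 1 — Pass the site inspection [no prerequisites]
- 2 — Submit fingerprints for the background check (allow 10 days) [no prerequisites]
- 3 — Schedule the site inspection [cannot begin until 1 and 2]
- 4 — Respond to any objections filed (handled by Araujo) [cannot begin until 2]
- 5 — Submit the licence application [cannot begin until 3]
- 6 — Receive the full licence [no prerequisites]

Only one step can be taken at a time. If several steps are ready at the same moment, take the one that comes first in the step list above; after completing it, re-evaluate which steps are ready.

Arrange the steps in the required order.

Nothing is required for 1, 2 and 6. 1 is listed earlier → 1 first.
Ready: 2 and 6. 2 is listed earlier → 2.
Ready: 3, 4 and 6. 3 is listed earlier → 3.
5 now also ready, so the ready set is {4, 5, 6}; 4 is listed earlier → 4.
5 and 6 are both available; 5 is listed earlier → 5.
That leaves 6 as the only ready step → 6.

1 → 2 → 3 → 4 → 5 → 6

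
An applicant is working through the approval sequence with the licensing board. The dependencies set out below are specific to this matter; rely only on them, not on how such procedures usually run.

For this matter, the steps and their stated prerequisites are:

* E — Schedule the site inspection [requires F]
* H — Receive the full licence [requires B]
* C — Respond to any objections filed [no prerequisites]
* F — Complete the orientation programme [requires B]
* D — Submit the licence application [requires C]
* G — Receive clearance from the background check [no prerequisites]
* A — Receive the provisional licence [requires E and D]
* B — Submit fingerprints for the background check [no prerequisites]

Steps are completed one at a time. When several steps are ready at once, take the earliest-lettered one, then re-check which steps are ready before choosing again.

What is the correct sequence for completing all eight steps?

B, C, D, F, E, A, G, H

B, C and G have no prerequisites; B has the earlier label, so B is first.
F and H now also ready, so the ready set is {C, F, G, H}; C has the earlier label → C.
D, F, G and H are all available; D has the earlier label → D.
F, G and H are all available; F has the earlier label → F.
Ready: E, G and H. E has the earlier label → E.
Now A, G and H have their prerequisites met. A has the earlier label, so A next.
G and H are both available; G has the earlier label → G.
H needed B, now all done → H.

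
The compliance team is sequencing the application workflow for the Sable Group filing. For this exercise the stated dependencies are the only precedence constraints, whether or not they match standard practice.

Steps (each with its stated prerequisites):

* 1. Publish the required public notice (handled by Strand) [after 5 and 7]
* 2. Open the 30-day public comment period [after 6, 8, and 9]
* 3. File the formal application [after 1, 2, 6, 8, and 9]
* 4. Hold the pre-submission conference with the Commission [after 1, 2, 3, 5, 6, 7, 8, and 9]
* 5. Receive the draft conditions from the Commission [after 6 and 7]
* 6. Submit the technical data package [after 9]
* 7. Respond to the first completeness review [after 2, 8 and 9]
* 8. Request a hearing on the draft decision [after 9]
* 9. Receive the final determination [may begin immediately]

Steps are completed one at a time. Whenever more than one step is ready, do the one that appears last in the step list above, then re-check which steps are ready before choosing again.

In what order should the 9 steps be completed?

Only 9 has no prerequisites, so it is first.
Now 8 and 6 have their prerequisites met. 8 is listed later, so 8 next.
6 needed 9, now all done → 6.
2 needed 9, 8 and 6, now all done → 2.
Next only 7 has its prerequisites met → 7.
5 needed 7 and 6, now all done → 5.
Next only 1 has its prerequisites met → 1.
3 needed 9, 8, 6, 2 and 1, now all done → 3.
4 needed 9, 8, 7, 6, 5, 3, 2 and 1, now all done → 4.

9, 8, 6, 2, 7, 5, 1, 3, 4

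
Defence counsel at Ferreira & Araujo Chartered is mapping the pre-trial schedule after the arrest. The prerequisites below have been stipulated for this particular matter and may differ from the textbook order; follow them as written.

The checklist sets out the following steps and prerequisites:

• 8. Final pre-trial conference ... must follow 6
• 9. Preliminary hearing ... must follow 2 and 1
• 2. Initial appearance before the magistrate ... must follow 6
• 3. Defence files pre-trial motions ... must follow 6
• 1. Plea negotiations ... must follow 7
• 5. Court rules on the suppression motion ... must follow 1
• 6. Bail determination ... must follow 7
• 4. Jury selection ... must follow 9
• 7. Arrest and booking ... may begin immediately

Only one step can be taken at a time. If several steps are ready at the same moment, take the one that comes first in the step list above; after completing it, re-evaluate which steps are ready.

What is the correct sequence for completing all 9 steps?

7, 1, 5, 6, 8, 2, 9, 3, 4

7 is the only step with nothing outstanding, so it goes first.
Now 1 and 6 have their prerequisites met. 1 is listed earlier, so 1 next.
5 now also ready, so the ready set is {5, 6}; 5 is listed earlier → 5.
That leaves 6 as the only ready step → 6.
Ready: 8, 2 and 3. 8 is listed earlier → 8.
2 and 3 are both available; 2 is listed earlier → 2.
Now 9 and 3 have their prerequisites met. 9 is listed earlier, so 9 next.
4 now also ready, so the ready set is {3, 4}; 3 is listed earlier → 3.
4 needed 9, now all done → 4.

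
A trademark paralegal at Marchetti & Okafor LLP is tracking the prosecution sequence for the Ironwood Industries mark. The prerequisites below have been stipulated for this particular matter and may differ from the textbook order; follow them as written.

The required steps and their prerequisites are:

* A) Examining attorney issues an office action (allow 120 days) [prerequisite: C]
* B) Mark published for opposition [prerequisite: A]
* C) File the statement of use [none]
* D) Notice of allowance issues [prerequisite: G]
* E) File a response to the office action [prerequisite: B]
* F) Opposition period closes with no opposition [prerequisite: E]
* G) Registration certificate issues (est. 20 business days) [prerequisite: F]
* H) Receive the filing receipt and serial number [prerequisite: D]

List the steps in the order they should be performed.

C is the only step with nothing outstanding, so it goes first.
That leaves A as the only ready step → A.
Next only B has its prerequisites met → B.
E is the only step now ready → E.
F needed E, now all done → F.
Next only G has its prerequisites met → G.
D is the only step now ready → D.
H needed D, now all done → H.

C A B E F G D H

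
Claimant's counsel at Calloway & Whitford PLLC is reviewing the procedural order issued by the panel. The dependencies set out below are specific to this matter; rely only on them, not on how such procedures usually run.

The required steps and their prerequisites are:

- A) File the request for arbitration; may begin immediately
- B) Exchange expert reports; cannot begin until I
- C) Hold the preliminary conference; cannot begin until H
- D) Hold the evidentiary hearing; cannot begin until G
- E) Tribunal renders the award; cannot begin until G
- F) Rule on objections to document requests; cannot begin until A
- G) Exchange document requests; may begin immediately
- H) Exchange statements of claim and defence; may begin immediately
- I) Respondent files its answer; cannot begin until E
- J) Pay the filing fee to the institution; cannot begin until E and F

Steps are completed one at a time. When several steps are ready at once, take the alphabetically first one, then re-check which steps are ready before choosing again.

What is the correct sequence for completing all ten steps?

A F G D E H C I B J

A, G and H have no prerequisites; A has the earlier label, so A is first.
Now F, G and H have their prerequisites met. F has the earlier label, so F next.
Ready: G and H. G has the earlier label → G.
D and E now also ready, so the ready set is {D, E, H}; D has the earlier label → D.
Ready: E and H. E has the earlier label → E.
Ready: H, I and J. H has the earlier label → H.
C now also ready, so the ready set is {C, I, J}; C has the earlier label → C.
Now I and J have their prerequisites met. I has the earlier label, so I next.
B now also ready, so the ready set is {B, J}; B has the earlier label → B.
That leaves J as the only ready step → J.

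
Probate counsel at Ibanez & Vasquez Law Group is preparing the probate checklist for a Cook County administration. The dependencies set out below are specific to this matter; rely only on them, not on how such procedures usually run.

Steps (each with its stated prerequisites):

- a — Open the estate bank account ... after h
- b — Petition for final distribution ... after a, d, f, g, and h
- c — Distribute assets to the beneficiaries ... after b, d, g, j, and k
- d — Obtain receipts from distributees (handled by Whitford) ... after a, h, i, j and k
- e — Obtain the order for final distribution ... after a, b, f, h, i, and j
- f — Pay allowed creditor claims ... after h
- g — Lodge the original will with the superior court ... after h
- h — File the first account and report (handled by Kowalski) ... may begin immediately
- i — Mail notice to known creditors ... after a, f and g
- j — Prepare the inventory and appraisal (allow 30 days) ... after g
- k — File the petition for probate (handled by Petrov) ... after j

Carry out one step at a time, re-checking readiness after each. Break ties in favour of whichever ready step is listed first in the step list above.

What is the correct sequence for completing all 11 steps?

h a f g i j k d b c e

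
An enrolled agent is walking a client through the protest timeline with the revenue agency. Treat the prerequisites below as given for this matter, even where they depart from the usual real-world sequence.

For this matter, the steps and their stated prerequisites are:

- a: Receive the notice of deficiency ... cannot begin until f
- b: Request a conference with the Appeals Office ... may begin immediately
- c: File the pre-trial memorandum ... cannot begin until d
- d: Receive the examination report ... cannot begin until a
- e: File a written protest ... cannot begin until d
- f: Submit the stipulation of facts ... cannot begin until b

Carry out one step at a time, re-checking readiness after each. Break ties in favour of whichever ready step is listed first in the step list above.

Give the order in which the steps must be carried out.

Only b has no prerequisites, so it is first.
Next only f has its prerequisites met → f.
a is the only step now ready → a.
d needed a, now all done → d.
Now c and e have their prerequisites met. c is listed earlier, so c next.
e is the only step now ready → e.

b, f, a, d, c, e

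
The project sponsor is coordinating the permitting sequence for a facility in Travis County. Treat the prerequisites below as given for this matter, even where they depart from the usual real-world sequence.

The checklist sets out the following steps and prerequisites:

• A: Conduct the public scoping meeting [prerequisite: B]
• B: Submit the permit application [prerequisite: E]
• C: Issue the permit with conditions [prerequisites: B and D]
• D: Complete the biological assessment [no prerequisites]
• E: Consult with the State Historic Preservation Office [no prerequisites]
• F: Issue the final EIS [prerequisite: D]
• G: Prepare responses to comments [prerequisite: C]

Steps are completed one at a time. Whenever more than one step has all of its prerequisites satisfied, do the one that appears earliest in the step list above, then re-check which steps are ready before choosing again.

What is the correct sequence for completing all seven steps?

D E B A C F G

Nothing is required for D and E. D is listed earlier → D first.
Now E and F have their prerequisites met. E is listed earlier, so E next.
B now also ready, so the ready set is {B, F}; B is listed earlier → B.
Now A, C and F have their prerequisites met. A is listed earlier, so A next.
Now C and F have their prerequisites met. C is listed earlier, so C next.
Ready: F and G. F is listed earlier → F.
G is the only step now ready → G.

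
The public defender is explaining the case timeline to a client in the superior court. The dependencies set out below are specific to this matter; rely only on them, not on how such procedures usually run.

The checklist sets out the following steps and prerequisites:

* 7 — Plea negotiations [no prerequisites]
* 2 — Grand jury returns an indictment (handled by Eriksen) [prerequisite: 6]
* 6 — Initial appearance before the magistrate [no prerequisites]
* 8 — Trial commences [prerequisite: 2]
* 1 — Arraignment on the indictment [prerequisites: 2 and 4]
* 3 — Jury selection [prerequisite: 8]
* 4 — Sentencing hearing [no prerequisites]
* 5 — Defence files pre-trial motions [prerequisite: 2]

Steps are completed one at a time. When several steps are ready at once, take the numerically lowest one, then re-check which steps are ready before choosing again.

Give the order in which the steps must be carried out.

4, 6 and 7 have no prerequisites; 4 has the earlier label, so 4 is first.
Now 6 and 7 have their prerequisites met. 6 has the earlier label, so 6 next.
Now 2 and 7 have their prerequisites met. 2 has the earlier label, so 2 next.
1, 5, 7 and 8 are all available; 1 has the earlier label → 1.
Now 5, 7 and 8 have their prerequisites met. 5 has the earlier label, so 5 next.
Ready: 7 and 8. 7 has the earlier label → 7.
8 needed 2, now all done → 8.
3 needed 8, now all done → 3.

4, 6, 2, 1, 5, 7, 8, 3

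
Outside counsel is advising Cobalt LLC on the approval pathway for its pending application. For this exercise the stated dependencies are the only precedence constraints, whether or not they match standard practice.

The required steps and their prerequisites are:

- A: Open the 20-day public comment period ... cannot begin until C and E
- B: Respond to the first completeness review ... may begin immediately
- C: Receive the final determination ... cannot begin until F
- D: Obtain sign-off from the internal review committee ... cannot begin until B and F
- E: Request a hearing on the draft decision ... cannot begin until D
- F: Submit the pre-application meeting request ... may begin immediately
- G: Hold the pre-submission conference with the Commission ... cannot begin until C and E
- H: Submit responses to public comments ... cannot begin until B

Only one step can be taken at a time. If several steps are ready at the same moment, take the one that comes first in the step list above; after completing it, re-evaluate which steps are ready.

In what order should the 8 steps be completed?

B and F have no prerequisites; B is listed earlier, so B is first.
Now F and H have their prerequisites met. F is listed earlier, so F next.
Now C, D and H have their prerequisites met. C is listed earlier, so C next.
Ready: D and H. D is listed earlier → D.
Now E and H have their prerequisites met. E is listed earlier, so E next.
A and G now also ready, so the ready set is {A, G, H}; A is listed earlier → A.
G and H are both available; G is listed earlier → G.
That leaves H as the only ready step → H.

B → F → C → D → E → A → G → H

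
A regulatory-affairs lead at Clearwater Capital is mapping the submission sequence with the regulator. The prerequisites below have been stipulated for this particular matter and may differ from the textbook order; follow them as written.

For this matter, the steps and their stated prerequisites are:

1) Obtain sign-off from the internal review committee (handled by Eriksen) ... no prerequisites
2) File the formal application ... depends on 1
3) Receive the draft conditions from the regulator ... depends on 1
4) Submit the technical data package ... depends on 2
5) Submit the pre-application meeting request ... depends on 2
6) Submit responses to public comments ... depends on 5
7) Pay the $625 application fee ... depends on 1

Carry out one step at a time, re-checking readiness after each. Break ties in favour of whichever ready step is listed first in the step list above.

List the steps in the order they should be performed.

1 2 3 4 5 6 7

Only 1 has no prerequisites, so it is first.
2, 3 and 7 are all available; 2 is listed earlier → 2.
Now 3, 4, 5 and 7 have their prerequisites met. 3 is listed earlier, so 3 next.
Now 4, 5 and 7 have their prerequisites met. 4 is listed earlier, so 4 next.
Ready: 5 and 7. 5 is listed earlier → 5.
6 now also ready, so the ready set is {6, 7}; 6 is listed earlier → 6.
7 needed 1, now all done → 7.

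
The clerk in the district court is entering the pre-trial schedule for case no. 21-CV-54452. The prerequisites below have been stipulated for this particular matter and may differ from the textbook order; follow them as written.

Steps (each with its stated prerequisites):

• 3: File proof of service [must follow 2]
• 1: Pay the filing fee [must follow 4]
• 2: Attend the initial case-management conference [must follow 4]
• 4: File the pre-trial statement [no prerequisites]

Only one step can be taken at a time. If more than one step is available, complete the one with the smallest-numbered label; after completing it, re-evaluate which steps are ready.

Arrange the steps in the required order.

4 has no prerequisites → 4 first.
Ready: 1 and 2. 1 has the earlier label → 1.
Next only 2 has its prerequisites met → 2.
Next only 3 has its prerequisites met → 3.

4, 1, 2, 3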